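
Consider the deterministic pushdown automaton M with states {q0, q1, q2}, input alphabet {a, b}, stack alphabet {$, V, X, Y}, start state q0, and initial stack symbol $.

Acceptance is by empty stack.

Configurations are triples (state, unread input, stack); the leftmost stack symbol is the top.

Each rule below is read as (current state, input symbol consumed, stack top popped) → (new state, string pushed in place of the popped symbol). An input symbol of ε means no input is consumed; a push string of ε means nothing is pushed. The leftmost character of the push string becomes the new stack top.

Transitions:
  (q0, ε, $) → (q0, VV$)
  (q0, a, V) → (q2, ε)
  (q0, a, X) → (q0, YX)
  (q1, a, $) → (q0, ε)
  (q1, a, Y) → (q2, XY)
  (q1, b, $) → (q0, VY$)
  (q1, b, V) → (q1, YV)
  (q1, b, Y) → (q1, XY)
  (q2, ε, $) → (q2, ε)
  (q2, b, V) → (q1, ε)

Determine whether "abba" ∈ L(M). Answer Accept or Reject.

(q0, abba, $)
  ε-move, top $: go to q0, push VV$ → (q0, abba, VV$)
  read a, top V: go to q2, push ε → (q2, bba, V$)
  read b, top V: go to q1, push ε → (q1, ba, $)
  read b, top $: go to q0, push VY$ → (q0, a, VY$)
  read a, top V: go to q2, push ε → (q2, ε, Y$)
All input consumed; stack is Y$, not empty, and no further ε-move applies.

Reject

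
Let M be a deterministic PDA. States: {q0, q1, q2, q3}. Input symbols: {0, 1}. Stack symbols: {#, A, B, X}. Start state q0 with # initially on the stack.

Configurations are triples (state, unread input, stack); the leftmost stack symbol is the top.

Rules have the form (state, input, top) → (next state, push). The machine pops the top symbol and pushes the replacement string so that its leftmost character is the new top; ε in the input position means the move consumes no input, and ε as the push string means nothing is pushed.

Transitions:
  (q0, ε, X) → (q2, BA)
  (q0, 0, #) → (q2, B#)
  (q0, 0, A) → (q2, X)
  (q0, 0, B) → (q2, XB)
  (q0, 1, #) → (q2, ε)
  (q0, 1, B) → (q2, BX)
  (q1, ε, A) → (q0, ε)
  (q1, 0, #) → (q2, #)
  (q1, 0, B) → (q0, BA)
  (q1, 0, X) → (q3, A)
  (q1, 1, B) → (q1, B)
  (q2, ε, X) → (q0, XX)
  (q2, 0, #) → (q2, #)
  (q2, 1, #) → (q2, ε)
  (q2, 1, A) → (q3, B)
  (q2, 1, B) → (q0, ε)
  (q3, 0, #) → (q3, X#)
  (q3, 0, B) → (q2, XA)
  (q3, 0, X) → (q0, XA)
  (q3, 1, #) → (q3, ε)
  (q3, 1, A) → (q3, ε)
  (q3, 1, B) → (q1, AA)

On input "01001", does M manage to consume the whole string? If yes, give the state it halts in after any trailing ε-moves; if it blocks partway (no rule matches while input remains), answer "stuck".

(q0, 01001, #)
  read 0, top #: go to q2, push B# → (q2, 1001, B#)
  read 1, top B: go to q0, push ε → (q0, 001, #)
  read 0, top #: go to q2, push B# → (q2, 01, B#)
No transition for (q2, 0, top B); M blocks with input 01 remaining.

stuck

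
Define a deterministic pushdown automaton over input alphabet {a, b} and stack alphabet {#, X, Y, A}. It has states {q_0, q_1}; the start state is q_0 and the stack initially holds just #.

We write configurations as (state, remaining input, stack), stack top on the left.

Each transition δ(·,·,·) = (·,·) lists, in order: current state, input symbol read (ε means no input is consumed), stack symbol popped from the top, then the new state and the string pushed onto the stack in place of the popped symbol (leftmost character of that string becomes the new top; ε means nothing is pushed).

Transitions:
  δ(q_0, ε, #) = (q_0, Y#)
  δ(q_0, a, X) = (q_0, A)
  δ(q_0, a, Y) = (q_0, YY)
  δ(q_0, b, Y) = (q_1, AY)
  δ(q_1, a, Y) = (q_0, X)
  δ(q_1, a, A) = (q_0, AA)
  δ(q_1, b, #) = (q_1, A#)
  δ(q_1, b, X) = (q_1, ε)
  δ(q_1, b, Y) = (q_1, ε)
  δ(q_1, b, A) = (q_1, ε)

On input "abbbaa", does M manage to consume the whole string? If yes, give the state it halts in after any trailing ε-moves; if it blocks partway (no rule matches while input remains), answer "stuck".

q_0

(q_0, abbbaa, #)
  ε-move, top #: go to q_0, push Y# → (q_0, abbbaa, Y#)
  read a, top Y: go to q_0, push YY → (q_0, bbbaa, YY#)
  read b, top Y: go to q_1, push AY → (q_1, bbaa, AYY#)
  read b, top A: go to q_1, push ε → (q_1, baa, YY#)
  read b, top Y: go to q_1, push ε → (q_1, aa, Y#)
  read a, top Y: go to q_0, push X → (q_0, a, X#)
  read a, top X: go to q_0, push A → (q_0, ε, A#)
All input consumed; M is in state q_0.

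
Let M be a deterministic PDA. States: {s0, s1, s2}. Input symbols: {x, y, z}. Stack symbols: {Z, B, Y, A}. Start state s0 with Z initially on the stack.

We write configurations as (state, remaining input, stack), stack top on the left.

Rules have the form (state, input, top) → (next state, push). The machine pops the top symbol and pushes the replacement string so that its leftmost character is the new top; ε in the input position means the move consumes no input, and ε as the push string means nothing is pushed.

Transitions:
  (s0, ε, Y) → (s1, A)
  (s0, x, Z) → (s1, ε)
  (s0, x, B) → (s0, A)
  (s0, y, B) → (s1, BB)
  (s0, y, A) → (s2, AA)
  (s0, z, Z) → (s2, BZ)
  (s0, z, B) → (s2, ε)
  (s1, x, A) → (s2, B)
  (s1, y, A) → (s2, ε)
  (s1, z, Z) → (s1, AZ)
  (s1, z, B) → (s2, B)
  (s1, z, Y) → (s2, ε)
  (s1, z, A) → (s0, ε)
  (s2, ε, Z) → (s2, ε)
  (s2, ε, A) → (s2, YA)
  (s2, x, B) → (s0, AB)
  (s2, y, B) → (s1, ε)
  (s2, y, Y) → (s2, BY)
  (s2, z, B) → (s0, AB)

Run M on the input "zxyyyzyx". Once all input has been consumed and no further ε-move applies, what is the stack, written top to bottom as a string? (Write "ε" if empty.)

(s0, zxyyyzyx, Z)
  read z, top Z: go to s2, push BZ → (s2, xyyyzyx, BZ)
  read x, top B: go to s0, push AB → (s0, yyyzyx, ABZ)
  read y, top A: go to s2, push AA → (s2, yyzyx, AABZ)
  ε-move, top A: go to s2, push YA → (s2, yyzyx, YAABZ)
  read y, top Y: go to s2, push BY → (s2, yzyx, BYAABZ)
  read y, top B: go to s1, push ε → (s1, zyx, YAABZ)
  read z, top Y: go to s2, push ε → (s2, yx, AABZ)
  ε-move, top A: go to s2, push YA → (s2, yx, YAABZ)
  read y, top Y: go to s2, push BY → (s2, x, BYAABZ)
  read x, top B: go to s0, push AB → (s0, ε, ABYAABZ)
All input consumed in state s0 with stack ABYAABZ.

ABYAABZ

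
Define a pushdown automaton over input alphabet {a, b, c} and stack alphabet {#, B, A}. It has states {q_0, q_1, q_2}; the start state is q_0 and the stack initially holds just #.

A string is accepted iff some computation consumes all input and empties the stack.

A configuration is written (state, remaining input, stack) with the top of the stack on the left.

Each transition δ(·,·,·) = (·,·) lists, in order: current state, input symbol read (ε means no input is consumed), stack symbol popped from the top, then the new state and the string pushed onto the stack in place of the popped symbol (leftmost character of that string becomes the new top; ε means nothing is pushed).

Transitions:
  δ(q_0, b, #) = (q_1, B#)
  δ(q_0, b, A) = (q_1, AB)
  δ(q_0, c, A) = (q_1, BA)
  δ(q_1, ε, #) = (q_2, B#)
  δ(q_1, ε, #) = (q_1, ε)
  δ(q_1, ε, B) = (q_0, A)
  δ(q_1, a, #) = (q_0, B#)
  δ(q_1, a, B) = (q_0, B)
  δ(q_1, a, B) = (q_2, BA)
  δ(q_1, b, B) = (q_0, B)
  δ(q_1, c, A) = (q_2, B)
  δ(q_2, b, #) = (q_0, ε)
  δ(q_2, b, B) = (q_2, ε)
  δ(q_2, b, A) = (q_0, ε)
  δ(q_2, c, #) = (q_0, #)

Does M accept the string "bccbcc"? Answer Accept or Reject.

Reject

No computation consumes all input and empties the stack.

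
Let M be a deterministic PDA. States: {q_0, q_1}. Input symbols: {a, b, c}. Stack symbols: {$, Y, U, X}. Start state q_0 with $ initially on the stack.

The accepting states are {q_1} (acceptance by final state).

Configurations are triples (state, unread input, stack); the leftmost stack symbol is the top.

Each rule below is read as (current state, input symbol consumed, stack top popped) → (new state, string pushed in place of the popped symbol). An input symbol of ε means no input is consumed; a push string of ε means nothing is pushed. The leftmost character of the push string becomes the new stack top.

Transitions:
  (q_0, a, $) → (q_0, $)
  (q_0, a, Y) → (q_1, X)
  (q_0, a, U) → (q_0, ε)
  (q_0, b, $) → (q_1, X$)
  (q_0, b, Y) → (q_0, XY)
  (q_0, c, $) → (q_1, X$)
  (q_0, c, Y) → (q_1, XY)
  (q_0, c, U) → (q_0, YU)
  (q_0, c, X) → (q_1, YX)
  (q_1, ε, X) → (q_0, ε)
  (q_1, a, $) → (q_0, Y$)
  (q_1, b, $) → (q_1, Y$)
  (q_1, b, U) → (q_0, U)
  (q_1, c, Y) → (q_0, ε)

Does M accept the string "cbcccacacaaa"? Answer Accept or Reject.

Reject

(q_0, cbcccacacaaa, $) ⊢ (q_1, bcccacacaaa, X$) ⊢ (q_0, bcccacacaaa, $) ⊢ (q_1, cccacacaaa, X$) ⊢ (q_0, cccacacaaa, $) ⊢ (q_1, ccacacaaa, X$) ⊢ (q_0, ccacacaaa, $) ⊢ (q_1, cacacaaa, X$) ⊢ (q_0, cacacaaa, $) ⊢ (q_1, acacaaa, X$) ⊢ (q_0, acacaaa, $) ⊢ (q_0, cacaaa, $) ⊢ (q_1, acaaa, X$) ⊢ (q_0, acaaa, $) ⊢ (q_0, caaa, $) ⊢ (q_1, aaa, X$) ⊢ (q_0, aaa, $) ⊢ (q_0, aa, $) ⊢ (q_0, a, $) ⊢ (q_0, ε, $)
All input consumed; state q_0 ∉ F and no further ε-move applies.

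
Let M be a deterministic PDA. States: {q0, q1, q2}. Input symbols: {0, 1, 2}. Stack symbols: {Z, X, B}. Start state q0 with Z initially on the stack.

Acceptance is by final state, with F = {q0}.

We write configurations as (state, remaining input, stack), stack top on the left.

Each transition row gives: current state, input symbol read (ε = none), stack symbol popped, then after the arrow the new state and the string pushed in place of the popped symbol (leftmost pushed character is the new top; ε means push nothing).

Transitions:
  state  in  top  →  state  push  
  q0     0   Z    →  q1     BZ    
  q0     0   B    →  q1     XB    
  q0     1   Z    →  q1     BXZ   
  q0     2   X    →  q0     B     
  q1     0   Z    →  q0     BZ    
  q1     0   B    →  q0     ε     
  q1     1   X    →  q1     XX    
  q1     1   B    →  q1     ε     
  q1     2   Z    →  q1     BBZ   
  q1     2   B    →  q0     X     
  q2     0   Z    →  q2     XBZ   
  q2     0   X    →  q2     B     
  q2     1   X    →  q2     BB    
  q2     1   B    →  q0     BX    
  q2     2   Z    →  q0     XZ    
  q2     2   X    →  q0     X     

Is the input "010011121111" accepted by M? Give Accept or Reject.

(q0, 010011121111, Z)
  read 0, top Z: go to q1, push BZ → (q1, 10011121111, BZ)
  read 1, top B: go to q1, push ε → (q1, 0011121111, Z)
  read 0, top Z: go to q0, push BZ → (q0, 011121111, BZ)
  read 0, top B: go to q1, push XB → (q1, 11121111, XBZ)
  read 1, top X: go to q1, push XX → (q1, 1121111, XXBZ)
  read 1, top X: go to q1, push XX → (q1, 121111, XXXBZ)
  read 1, top X: go to q1, push XX → (q1, 21111, XXXXBZ)
No transition applies at (q1, 21111, XXXXBZ); input not fully consumed.

Reject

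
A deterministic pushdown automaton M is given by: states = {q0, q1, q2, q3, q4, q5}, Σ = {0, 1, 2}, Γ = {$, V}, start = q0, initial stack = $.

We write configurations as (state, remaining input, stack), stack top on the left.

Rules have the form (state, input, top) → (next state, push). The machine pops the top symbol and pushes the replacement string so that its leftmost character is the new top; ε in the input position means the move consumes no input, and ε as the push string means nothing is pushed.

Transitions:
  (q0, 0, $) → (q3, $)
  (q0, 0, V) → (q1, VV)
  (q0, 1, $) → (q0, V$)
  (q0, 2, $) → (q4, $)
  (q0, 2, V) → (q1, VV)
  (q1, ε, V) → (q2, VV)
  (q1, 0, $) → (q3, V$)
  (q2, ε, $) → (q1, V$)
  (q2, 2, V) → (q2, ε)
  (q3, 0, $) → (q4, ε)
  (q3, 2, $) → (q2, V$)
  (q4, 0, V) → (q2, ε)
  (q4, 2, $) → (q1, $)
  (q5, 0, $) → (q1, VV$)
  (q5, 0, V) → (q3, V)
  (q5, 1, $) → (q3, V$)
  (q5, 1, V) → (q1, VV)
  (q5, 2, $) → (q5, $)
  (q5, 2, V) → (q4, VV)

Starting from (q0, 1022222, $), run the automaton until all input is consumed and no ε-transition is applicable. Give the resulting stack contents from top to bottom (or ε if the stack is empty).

VV$

(q0, 1022222, $) ⊢ (q0, 022222, V$) ⊢ (q1, 22222, VV$) ⊢ (q2, 22222, VVV$) ⊢ (q2, 2222, VV$) ⊢ (q2, 222, V$) ⊢ (q2, 22, $) ⊢ (q1, 22, V$) ⊢ (q2, 22, VV$) ⊢ (q2, 2, V$) ⊢ (q2, ε, $) ⊢ (q1, ε, V$) ⊢ (q2, ε, VV$)
All input consumed in state q2 with stack VV$.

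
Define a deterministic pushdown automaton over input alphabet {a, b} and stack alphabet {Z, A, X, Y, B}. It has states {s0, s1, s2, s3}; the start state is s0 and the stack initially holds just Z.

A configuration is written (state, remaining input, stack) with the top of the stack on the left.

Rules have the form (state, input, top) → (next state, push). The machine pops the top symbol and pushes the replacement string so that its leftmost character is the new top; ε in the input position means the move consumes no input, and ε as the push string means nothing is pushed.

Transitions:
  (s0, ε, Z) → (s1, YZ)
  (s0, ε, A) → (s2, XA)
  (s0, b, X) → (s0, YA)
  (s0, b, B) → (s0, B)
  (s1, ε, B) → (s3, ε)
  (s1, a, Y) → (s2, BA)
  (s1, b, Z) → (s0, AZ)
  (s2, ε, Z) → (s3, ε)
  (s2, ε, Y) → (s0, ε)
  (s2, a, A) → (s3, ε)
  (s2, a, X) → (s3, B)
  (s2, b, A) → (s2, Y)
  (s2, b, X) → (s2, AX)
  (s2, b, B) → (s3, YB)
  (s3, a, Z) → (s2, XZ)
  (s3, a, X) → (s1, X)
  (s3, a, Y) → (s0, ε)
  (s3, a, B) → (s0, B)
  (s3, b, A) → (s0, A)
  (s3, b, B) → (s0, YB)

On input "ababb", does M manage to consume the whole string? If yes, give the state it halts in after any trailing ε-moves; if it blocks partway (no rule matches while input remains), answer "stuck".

s0

(s0, ababb, Z) ⊢ (s1, ababb, YZ) ⊢ (s2, babb, BAZ) ⊢ (s3, abb, YBAZ) ⊢ (s0, bb, BAZ) ⊢ (s0, b, BAZ) ⊢ (s0, ε, BAZ)
All input consumed; M is in state s0.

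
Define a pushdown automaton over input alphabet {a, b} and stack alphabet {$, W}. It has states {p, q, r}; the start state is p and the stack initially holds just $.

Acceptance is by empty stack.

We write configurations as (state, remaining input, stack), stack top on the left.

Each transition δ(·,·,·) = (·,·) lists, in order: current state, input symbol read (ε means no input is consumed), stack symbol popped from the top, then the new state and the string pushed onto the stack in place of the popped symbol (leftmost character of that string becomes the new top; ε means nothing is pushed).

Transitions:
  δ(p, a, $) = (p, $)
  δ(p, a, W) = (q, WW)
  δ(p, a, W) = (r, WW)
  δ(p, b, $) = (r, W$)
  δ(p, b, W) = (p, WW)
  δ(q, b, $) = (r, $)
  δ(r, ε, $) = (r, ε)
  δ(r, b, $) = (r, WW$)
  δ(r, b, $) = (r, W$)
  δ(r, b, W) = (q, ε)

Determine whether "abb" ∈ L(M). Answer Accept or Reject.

No computation consumes all input and empties the stack.

Reject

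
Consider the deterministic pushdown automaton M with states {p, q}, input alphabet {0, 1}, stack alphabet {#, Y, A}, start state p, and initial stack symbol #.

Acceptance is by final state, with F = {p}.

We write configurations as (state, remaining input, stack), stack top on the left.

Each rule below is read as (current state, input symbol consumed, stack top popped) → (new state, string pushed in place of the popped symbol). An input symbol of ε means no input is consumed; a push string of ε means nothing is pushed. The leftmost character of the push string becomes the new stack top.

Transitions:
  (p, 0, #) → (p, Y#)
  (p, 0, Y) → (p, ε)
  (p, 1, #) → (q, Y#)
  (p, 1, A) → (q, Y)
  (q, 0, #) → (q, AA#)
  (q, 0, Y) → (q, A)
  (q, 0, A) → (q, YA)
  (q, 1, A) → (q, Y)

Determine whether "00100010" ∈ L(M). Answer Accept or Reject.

Reject

(p, 00100010, #) ⊢ (p, 0100010, Y#) ⊢ (p, 100010, #) ⊢ (q, 00010, Y#) ⊢ (q, 0010, A#) ⊢ (q, 010, YA#) ⊢ (q, 10, AA#) ⊢ (q, 0, YA#) ⊢ (q, ε, AA#)
All input consumed; state q ∉ F and no further ε-move applies.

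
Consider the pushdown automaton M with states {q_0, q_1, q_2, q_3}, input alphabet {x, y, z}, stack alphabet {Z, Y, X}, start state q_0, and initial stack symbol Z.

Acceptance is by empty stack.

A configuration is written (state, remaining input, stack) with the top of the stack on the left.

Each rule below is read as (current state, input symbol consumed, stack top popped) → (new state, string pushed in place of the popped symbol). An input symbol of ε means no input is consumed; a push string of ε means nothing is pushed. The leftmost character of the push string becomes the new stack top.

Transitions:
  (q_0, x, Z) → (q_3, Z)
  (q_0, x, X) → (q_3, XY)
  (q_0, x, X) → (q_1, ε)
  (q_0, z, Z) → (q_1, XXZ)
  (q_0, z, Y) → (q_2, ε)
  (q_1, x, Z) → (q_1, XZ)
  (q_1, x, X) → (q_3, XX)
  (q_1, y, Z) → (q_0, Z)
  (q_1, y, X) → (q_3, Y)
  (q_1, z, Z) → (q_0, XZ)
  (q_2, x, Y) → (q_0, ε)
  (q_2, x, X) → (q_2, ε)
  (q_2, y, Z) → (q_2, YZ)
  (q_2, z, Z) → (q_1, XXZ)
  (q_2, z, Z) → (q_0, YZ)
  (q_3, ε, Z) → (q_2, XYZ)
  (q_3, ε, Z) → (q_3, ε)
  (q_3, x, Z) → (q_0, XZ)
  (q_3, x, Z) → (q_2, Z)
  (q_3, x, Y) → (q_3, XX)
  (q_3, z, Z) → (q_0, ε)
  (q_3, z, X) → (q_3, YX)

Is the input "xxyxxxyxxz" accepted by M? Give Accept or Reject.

Accept

One accepting computation: (q_0, xxyxxxyxxz, Z) ⊢ (q_3, xyxxxyxxz, Z) ⊢ (q_2, yxxxyxxz, Z) ⊢ (q_2, xxxyxxz, YZ) ⊢ (q_0, xxyxxz, Z) ⊢ (q_3, xyxxz, Z) ⊢ (q_2, yxxz, Z) ⊢ (q_2, xxz, YZ) ⊢ (q_0, xz, Z) ⊢ (q_3, z, Z) ⊢ (q_0, ε, ε)
All input consumed and the stack is empty.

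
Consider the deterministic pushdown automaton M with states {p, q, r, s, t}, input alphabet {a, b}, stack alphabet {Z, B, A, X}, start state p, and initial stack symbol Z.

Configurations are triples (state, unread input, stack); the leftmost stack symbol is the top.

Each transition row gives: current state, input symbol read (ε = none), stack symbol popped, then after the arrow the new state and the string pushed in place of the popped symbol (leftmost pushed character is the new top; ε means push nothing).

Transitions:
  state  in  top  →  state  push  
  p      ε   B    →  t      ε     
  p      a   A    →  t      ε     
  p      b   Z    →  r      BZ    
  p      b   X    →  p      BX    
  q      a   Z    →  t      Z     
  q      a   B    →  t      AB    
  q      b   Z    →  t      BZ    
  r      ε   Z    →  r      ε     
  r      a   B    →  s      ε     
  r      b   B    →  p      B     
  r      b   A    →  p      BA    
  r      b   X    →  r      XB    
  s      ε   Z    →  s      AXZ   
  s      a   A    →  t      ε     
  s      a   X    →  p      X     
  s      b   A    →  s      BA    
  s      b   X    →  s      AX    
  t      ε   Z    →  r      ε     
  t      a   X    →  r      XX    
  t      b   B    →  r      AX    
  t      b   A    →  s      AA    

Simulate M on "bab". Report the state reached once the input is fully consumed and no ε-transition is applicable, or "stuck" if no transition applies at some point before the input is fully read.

s

(p, bab, Z)
  read b, top Z: go to r, push BZ → (r, ab, BZ)
  read a, top B: go to s, push ε → (s, b, Z)
  ε-move, top Z: go to s, push AXZ → (s, b, AXZ)
  read b, top A: go to s, push BA → (s, ε, BAXZ)
All input consumed; M is in state s.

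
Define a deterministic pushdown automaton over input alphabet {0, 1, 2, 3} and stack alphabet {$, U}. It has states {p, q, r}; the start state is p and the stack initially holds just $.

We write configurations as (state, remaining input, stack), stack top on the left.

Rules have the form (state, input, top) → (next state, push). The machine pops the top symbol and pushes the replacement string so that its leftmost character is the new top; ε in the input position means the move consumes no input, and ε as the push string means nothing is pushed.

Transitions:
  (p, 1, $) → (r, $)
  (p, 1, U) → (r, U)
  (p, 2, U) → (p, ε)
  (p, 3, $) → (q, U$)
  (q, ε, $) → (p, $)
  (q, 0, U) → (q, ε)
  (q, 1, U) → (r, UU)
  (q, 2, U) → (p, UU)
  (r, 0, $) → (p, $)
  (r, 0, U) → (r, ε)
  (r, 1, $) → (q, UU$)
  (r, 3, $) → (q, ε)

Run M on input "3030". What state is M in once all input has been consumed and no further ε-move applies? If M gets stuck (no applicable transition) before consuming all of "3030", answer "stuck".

p

(p, 3030, $)
  read 3, top $: go to q, push U$ → (q, 030, U$)
  read 0, top U: go to q, push ε → (q, 30, $)
  ε-move, top $: go to p, push $ → (p, 30, $)
  read 3, top $: go to q, push U$ → (q, 0, U$)
  read 0, top U: go to q, push ε → (q, ε, $)
  ε-move, top $: go to p, push $ → (p, ε, $)
All input consumed; M is in state p.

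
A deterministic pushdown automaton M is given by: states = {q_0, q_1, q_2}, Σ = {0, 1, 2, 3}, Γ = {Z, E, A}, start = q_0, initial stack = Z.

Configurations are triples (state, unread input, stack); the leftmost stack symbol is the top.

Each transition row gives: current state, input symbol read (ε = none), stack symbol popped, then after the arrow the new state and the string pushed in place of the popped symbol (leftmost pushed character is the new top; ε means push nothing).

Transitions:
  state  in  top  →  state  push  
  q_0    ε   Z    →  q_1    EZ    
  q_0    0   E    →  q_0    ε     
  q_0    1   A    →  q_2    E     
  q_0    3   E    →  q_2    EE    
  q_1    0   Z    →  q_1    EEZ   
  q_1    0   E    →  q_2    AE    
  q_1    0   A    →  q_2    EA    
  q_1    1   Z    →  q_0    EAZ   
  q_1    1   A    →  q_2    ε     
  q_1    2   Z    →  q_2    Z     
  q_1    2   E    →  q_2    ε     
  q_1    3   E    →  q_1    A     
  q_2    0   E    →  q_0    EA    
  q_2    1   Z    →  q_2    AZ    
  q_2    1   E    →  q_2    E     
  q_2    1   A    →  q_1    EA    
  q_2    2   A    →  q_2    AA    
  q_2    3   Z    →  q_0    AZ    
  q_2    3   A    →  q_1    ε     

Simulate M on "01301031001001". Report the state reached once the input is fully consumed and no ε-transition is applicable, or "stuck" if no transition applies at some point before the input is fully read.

(q_0, 01301031001001, Z) ⊢ (q_1, 01301031001001, EZ) ⊢ (q_2, 1301031001001, AEZ) ⊢ (q_1, 301031001001, EAEZ) ⊢ (q_1, 01031001001, AAEZ) ⊢ (q_2, 1031001001, EAAEZ) ⊢ (q_2, 031001001, EAAEZ) ⊢ (q_0, 31001001, EAAAEZ) ⊢ (q_2, 1001001, EEAAAEZ) ⊢ (q_2, 001001, EEAAAEZ) ⊢ (q_0, 01001, EAEAAAEZ) ⊢ (q_0, 1001, AEAAAEZ) ⊢ (q_2, 001, EEAAAEZ) ⊢ (q_0, 01, EAEAAAEZ) ⊢ (q_0, 1, AEAAAEZ) ⊢ (q_2, ε, EEAAAEZ)
All input consumed; M is in state q_2.

q_2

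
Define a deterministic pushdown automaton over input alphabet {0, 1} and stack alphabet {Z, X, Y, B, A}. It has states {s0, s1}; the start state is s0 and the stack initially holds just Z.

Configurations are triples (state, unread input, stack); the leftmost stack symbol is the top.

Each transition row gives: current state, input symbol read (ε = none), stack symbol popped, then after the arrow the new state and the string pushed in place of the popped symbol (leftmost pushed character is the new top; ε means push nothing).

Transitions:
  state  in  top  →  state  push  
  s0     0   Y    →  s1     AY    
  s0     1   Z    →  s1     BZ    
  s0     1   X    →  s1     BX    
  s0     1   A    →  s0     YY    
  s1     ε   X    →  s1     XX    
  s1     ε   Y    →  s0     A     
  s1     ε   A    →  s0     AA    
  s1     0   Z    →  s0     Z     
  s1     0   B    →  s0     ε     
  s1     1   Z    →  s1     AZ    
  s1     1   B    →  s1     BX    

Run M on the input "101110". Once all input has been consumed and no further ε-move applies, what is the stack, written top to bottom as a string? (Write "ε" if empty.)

XXZ

(s0, 101110, Z) ⊢ (s1, 01110, BZ) ⊢ (s0, 1110, Z) ⊢ (s1, 110, BZ) ⊢ (s1, 10, BXZ) ⊢ (s1, 0, BXXZ) ⊢ (s0, ε, XXZ)
All input consumed in state s0 with stack XXZ.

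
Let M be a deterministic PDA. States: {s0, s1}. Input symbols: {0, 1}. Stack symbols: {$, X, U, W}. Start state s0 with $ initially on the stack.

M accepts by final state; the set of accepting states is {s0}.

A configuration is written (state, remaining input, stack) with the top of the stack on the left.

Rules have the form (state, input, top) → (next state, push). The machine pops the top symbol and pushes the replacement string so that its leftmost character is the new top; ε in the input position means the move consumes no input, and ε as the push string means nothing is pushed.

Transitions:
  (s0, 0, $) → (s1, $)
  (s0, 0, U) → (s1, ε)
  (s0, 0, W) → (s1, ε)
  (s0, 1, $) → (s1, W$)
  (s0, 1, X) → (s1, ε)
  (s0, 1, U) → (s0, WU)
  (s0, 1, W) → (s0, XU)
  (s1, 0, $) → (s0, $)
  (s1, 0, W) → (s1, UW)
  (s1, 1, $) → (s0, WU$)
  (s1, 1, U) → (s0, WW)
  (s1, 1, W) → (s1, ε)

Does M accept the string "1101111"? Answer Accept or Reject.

Accept

(s0, 1101111, $)
  read 1, top $: go to s1, push W$ → (s1, 101111, W$)
  read 1, top W: go to s1, push ε → (s1, 01111, $)
  read 0, top $: go to s0, push $ → (s0, 1111, $)
  read 1, top $: go to s1, push W$ → (s1, 111, W$)
  read 1, top W: go to s1, push ε → (s1, 11, $)
  read 1, top $: go to s0, push WU$ → (s0, 1, WU$)
  read 1, top W: go to s0, push XU → (s0, ε, XUU$)
All input consumed; state s0 ∈ F.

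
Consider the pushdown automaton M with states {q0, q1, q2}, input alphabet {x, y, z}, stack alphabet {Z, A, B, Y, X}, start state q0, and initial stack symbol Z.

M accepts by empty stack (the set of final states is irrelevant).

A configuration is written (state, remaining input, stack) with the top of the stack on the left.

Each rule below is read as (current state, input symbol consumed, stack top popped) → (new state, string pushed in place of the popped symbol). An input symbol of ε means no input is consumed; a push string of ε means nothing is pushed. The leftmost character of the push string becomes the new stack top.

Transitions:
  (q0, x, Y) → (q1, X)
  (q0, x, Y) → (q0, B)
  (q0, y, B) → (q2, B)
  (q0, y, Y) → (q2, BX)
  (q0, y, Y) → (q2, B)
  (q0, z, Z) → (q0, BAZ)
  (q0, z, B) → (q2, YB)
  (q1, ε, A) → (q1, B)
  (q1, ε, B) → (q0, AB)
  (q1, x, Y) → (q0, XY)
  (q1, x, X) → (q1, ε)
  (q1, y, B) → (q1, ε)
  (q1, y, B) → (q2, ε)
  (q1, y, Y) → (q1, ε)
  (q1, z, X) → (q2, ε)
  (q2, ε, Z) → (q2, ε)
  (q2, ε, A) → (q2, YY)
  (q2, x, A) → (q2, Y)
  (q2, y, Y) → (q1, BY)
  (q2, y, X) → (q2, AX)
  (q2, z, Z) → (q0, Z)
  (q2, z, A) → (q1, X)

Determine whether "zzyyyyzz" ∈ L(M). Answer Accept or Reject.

Accept

One accepting computation: (q0, zzyyyyzz, Z) ⊢ (q0, zyyyyzz, BAZ) ⊢ (q2, yyyyzz, YBAZ) ⊢ (q1, yyyzz, BYBAZ) ⊢ (q1, yyzz, YBAZ) ⊢ (q1, yzz, BAZ) ⊢ (q2, zz, AZ) ⊢ (q1, z, XZ) ⊢ (q2, ε, Z) ⊢ (q2, ε, ε)
All input consumed and the stack is empty.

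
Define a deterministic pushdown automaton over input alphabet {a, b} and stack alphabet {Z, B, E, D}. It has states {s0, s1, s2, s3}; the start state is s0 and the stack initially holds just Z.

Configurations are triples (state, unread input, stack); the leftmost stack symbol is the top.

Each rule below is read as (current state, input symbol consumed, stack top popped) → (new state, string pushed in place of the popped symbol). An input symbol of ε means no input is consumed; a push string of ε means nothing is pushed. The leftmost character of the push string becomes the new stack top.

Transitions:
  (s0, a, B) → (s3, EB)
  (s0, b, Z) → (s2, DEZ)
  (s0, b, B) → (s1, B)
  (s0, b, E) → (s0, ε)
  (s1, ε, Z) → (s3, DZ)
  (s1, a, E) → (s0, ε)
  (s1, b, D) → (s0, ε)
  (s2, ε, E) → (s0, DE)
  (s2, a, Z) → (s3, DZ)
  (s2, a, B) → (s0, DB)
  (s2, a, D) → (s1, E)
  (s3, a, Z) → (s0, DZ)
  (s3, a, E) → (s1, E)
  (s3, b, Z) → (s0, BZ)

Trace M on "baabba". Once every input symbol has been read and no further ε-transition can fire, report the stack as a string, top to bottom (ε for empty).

EEZ

(s0, baabba, Z)
  read b, top Z: go to s2, push DEZ → (s2, aabba, DEZ)
  read a, top D: go to s1, push E → (s1, abba, EEZ)
  read a, top E: go to s0, push ε → (s0, bba, EZ)
  read b, top E: go to s0, push ε → (s0, ba, Z)
  read b, top Z: go to s2, push DEZ → (s2, a, DEZ)
  read a, top D: go to s1, push E → (s1, ε, EEZ)
All input consumed in state s1 with stack EEZ.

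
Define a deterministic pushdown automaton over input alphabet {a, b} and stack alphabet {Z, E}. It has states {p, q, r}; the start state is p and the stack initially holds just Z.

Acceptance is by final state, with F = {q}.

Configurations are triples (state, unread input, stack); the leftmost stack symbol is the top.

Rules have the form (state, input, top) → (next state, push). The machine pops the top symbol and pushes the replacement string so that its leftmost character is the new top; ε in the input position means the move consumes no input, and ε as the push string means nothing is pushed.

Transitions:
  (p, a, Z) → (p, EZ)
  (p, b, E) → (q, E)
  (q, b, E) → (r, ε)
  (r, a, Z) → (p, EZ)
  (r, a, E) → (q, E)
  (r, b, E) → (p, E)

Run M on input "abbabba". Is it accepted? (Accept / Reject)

(p, abbabba, Z)
  read a, top Z: go to p, push EZ → (p, bbabba, EZ)
  read b, top E: go to q, push E → (q, babba, EZ)
  read b, top E: go to r, push ε → (r, abba, Z)
  read a, top Z: go to p, push EZ → (p, bba, EZ)
  read b, top E: go to q, push E → (q, ba, EZ)
  read b, top E: go to r, push ε → (r, a, Z)
  read a, top Z: go to p, push EZ → (p, ε, EZ)
All input consumed; state p ∉ F and no further ε-move applies.

Reject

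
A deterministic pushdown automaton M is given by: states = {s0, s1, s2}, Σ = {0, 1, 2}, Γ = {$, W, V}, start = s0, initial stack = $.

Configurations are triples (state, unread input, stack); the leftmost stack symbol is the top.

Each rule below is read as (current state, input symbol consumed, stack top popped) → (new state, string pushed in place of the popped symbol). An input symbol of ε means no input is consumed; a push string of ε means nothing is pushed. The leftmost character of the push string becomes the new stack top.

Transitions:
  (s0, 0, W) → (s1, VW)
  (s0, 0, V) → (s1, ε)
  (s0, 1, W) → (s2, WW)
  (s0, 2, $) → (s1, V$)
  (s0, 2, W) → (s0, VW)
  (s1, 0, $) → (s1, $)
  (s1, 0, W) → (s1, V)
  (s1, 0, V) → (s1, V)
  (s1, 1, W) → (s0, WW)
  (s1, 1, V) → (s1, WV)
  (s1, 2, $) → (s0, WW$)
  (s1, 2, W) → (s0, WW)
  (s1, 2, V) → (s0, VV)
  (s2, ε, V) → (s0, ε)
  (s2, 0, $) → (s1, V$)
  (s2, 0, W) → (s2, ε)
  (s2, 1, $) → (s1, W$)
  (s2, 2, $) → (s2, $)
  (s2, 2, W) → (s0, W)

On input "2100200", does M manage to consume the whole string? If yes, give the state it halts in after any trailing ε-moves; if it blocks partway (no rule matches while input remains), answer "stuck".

s1

(s0, 2100200, $)
  read 2, top $: go to s1, push V$ → (s1, 100200, V$)
  read 1, top V: go to s1, push WV → (s1, 00200, WV$)
  read 0, top W: go to s1, push V → (s1, 0200, VV$)
  read 0, top V: go to s1, push V → (s1, 200, VV$)
  read 2, top V: go to s0, push VV → (s0, 00, VVV$)
  read 0, top V: go to s1, push ε → (s1, 0, VV$)
  read 0, top V: go to s1, push V → (s1, ε, VV$)
All input consumed; M is in state s1.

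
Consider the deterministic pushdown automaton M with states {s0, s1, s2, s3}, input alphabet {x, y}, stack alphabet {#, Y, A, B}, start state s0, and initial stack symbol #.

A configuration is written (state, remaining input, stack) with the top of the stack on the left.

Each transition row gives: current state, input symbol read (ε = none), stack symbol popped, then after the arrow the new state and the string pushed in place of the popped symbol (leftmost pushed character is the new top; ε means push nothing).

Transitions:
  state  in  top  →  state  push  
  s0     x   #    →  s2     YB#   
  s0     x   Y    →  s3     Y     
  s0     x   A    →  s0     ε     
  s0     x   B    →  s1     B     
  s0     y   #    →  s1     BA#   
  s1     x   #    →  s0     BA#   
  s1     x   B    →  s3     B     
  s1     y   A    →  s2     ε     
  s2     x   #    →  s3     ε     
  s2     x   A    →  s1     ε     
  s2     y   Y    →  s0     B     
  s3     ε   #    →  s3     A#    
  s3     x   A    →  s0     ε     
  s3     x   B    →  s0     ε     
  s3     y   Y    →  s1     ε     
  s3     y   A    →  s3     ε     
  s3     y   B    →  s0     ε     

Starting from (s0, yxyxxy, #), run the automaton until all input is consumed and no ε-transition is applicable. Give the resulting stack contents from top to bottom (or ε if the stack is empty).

BB#

(s0, yxyxxy, #) ⊢ (s1, xyxxy, BA#) ⊢ (s3, yxxy, BA#) ⊢ (s0, xxy, A#) ⊢ (s0, xy, #) ⊢ (s2, y, YB#) ⊢ (s0, ε, BB#)
All input consumed in state s0 with stack BB#.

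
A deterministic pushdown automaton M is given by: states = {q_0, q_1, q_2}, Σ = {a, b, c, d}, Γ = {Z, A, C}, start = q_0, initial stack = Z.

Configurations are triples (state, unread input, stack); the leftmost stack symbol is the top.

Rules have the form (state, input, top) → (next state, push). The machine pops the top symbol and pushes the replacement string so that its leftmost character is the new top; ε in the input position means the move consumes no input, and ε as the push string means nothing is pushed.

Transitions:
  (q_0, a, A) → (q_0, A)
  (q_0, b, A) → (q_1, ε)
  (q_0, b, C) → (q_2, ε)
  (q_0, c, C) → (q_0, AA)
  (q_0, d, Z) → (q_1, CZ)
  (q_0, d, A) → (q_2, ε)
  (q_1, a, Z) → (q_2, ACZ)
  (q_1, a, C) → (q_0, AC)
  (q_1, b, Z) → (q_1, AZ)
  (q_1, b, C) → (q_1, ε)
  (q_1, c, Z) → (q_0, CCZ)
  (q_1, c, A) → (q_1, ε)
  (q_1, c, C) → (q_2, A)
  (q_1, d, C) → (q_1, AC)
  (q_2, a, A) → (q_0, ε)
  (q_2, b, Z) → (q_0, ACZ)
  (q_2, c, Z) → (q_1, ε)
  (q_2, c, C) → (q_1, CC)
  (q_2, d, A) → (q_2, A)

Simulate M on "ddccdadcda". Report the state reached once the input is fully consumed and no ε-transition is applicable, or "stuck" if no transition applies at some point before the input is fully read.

(q_0, ddccdadcda, Z)
  read d, top Z: go to q_1, push CZ → (q_1, dccdadcda, CZ)
  read d, top C: go to q_1, push AC → (q_1, ccdadcda, ACZ)
  read c, top A: go to q_1, push ε → (q_1, cdadcda, CZ)
  read c, top C: go to q_2, push A → (q_2, dadcda, AZ)
  read d, top A: go to q_2, push A → (q_2, adcda, AZ)
  read a, top A: go to q_0, push ε → (q_0, dcda, Z)
  read d, top Z: go to q_1, push CZ → (q_1, cda, CZ)
  read c, top C: go to q_2, push A → (q_2, da, AZ)
  read d, top A: go to q_2, push A → (q_2, a, AZ)
  read a, top A: go to q_0, push ε → (q_0, ε, Z)
All input consumed; M is in state q_0.

q_0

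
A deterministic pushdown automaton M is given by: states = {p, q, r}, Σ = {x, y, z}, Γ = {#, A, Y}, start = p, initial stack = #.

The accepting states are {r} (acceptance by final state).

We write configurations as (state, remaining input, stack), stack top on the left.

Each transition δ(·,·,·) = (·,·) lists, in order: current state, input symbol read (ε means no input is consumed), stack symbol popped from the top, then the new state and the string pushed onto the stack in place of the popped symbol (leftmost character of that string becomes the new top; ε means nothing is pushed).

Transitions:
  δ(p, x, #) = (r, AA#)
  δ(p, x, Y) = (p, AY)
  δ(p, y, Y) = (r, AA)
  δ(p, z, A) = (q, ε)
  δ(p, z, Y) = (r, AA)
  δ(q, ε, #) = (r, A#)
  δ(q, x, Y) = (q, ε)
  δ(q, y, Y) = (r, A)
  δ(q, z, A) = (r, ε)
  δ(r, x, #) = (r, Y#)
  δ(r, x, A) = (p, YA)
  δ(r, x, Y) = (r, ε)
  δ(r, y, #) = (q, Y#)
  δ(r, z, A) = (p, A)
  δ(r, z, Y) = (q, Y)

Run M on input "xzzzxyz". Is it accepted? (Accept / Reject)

Reject

(p, xzzzxyz, #)
  read x, top #: go to r, push AA# → (r, zzzxyz, AA#)
  read z, top A: go to p, push A → (p, zzxyz, AA#)
  read z, top A: go to q, push ε → (q, zxyz, A#)
  read z, top A: go to r, push ε → (r, xyz, #)
  read x, top #: go to r, push Y# → (r, yz, Y#)
No transition applies at (r, yz, Y#); input not fully consumed.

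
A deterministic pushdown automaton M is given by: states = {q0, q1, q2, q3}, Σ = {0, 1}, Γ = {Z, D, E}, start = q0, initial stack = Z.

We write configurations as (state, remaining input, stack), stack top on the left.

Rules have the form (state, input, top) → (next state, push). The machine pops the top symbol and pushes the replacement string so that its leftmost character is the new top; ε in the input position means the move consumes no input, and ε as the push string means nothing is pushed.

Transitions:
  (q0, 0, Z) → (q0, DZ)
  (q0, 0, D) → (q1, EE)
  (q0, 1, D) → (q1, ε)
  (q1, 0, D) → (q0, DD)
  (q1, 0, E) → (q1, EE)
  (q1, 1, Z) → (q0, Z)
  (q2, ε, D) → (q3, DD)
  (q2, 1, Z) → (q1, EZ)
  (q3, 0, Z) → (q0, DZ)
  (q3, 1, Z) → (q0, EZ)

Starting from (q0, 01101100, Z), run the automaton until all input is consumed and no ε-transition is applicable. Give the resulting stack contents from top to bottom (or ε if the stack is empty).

(q0, 01101100, Z) ⊢ (q0, 1101100, DZ) ⊢ (q1, 101100, Z) ⊢ (q0, 01100, Z) ⊢ (q0, 1100, DZ) ⊢ (q1, 100, Z) ⊢ (q0, 00, Z) ⊢ (q0, 0, DZ) ⊢ (q1, ε, EEZ)
All input consumed in state q1 with stack EEZ.

EEZ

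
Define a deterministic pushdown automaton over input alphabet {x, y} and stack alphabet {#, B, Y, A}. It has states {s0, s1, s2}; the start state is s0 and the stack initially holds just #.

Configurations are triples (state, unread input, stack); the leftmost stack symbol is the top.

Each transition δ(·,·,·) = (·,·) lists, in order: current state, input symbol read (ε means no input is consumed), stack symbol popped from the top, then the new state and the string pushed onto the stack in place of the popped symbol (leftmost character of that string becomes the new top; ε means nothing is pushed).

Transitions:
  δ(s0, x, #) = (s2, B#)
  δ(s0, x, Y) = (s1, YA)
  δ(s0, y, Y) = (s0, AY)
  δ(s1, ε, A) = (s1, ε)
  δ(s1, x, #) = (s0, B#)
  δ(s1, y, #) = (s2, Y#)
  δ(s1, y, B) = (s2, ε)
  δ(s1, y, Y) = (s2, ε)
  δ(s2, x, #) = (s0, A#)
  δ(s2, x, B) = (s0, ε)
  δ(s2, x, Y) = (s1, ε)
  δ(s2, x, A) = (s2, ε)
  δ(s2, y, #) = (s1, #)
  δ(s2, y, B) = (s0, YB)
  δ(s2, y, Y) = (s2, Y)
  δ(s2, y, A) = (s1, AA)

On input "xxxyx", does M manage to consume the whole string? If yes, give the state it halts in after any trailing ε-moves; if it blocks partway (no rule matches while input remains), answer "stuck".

(s0, xxxyx, #)
  read x, top #: go to s2, push B# → (s2, xxyx, B#)
  read x, top B: go to s0, push ε → (s0, xyx, #)
  read x, top #: go to s2, push B# → (s2, yx, B#)
  read y, top B: go to s0, push YB → (s0, x, YB#)
  read x, top Y: go to s1, push YA → (s1, ε, YAB#)
All input consumed; M is in state s1.

s1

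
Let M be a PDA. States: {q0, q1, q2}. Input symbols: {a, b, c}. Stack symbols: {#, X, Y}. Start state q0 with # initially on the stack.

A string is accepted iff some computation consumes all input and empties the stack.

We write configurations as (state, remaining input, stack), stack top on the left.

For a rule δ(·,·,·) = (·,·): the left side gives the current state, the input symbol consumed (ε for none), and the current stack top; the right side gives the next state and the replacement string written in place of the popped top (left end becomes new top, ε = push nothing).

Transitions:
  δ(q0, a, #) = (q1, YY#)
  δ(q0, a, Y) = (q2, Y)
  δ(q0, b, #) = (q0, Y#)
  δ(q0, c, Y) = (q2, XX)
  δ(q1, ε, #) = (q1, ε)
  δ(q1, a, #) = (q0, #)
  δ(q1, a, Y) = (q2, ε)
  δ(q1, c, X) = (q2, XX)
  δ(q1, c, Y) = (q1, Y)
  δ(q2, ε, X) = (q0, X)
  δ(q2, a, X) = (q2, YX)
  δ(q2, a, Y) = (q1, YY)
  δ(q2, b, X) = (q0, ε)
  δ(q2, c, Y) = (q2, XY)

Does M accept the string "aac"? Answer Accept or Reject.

No computation consumes all input and empties the stack.

Reject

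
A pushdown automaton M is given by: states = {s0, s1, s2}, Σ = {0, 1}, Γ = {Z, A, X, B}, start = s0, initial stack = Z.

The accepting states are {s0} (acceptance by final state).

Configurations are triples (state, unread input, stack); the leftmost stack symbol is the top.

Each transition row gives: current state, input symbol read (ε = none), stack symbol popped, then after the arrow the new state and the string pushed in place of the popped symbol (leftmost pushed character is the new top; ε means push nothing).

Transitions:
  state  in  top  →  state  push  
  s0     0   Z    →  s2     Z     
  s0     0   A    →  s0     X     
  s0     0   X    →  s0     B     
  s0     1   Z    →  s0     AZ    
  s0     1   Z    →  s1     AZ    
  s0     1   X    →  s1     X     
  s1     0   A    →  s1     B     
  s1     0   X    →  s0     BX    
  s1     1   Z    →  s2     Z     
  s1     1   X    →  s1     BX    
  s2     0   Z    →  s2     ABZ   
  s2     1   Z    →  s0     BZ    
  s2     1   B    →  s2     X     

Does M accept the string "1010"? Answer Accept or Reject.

Accept

One accepting computation: (s0, 1010, Z) ⊢ (s0, 010, AZ) ⊢ (s0, 10, XZ) ⊢ (s1, 0, XZ) ⊢ (s0, ε, BXZ)
All input consumed and state s0 ∈ F.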